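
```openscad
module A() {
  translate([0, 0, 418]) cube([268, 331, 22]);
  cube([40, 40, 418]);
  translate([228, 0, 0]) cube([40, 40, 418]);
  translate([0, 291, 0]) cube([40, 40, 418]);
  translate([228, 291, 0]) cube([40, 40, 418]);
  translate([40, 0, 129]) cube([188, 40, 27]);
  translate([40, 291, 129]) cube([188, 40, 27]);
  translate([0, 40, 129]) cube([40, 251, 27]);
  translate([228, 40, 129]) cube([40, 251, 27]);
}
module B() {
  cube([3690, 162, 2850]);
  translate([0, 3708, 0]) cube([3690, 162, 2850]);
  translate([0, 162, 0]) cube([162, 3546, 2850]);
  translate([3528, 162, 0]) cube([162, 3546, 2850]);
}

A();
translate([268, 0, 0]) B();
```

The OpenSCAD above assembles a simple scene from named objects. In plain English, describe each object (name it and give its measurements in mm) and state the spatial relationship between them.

A is a four-legged stool. The seat is 268×331 mm, 22 mm thick, top at z = 440 mm. It stands on four square legs, each 40×40 mm in cross-section, from z = 0 to the seat underside, each flush with a corner of the seat. Four stretchers, 40 mm wide and 27 mm tall, connect adjacent legs with their undersides at z = 129 mm, each running between the inner faces of the legs it joins and aligned with the legs' outer faces on the other axis.

B is the wall frame of a small rectangular building: four walls, each 2850 mm tall and 162 mm thick, enclosing a footprint 3690 mm (x) by 3870 mm (y) outside-to-outside, with no floor or roof. The front and back walls (the −y and +y sides) span the full width; the two side walls fit between them.

The house frame is against the stool's +x side, with their −y faces flush.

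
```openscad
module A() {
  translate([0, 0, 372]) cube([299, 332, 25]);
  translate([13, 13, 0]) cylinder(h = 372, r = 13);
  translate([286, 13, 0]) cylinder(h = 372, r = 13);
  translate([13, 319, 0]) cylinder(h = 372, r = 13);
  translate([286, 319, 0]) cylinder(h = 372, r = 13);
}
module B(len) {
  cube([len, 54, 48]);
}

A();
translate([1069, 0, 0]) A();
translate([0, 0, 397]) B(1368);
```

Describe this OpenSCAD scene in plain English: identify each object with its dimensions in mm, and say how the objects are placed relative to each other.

A is a simple wooden stool: a rectangular seat 299 mm (x) by 332 mm (y), 25 mm thick, top face at z = 397 mm, on four round legs, each 26 mm in diameter. The legs rest on z = 0, each leg's axis is inset half a diameter from the nearest pair of seat edges (so the leg's bounding box is flush with the corner).

B is a rectangular beam 1368 mm long (x), 54 mm deep (y), 48 mm thick (z).

The beam spans the tops of two stools placed 770 mm apart, resting at z = 397 mm.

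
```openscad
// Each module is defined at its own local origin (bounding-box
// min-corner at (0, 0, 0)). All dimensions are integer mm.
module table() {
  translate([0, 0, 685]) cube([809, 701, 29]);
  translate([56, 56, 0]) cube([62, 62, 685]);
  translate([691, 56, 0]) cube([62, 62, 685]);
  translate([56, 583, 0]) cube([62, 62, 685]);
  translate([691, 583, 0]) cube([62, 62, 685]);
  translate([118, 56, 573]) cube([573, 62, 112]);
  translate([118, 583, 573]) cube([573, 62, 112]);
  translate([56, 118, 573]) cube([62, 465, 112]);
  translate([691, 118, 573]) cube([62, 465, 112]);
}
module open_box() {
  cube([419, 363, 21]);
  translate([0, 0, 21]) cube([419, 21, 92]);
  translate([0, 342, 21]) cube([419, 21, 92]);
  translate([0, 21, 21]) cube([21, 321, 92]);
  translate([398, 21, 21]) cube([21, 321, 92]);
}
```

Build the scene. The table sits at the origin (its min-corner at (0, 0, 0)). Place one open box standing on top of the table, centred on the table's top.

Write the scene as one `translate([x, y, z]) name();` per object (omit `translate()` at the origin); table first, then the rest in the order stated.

table();
translate([195, 169, 714]) open_box();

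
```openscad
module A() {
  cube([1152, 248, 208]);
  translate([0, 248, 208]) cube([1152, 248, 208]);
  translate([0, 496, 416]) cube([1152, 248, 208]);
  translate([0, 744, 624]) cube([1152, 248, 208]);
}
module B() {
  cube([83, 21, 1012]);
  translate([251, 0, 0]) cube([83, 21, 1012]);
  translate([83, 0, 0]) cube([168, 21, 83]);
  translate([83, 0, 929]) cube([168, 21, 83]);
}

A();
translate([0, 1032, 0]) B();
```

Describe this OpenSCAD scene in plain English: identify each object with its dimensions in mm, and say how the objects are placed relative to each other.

A is a straight staircase of 4 solid steps. Each step is 1152 mm wide (x), 248 mm deep (y, the going) and 208 mm tall (the rise). The first step rests on the floor; each subsequent step sits one going further in +y and one rise higher in +z, directly behind and above the previous step with no overlap.

B is a picture frame with a 168×846 mm rectangular opening (x by z) and a uniform 83 mm border on every side. Frame depth is 21 mm along y. It is built from two vertical stiles running the full outside height and two horizontal rails spanning the gap between the stiles.

The picture frame is on the floor beside the staircase on its +y side.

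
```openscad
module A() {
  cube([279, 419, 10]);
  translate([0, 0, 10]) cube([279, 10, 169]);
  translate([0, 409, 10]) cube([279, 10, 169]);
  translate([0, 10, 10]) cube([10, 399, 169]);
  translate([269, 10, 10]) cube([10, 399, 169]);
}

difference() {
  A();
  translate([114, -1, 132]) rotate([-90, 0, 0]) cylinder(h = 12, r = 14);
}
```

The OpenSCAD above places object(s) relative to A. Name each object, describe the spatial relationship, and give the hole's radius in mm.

The subtracted cylinder has r = 14 mm.

A is an open box. The open box has a circular hole through its front wall. The hole's radius is 14 mm.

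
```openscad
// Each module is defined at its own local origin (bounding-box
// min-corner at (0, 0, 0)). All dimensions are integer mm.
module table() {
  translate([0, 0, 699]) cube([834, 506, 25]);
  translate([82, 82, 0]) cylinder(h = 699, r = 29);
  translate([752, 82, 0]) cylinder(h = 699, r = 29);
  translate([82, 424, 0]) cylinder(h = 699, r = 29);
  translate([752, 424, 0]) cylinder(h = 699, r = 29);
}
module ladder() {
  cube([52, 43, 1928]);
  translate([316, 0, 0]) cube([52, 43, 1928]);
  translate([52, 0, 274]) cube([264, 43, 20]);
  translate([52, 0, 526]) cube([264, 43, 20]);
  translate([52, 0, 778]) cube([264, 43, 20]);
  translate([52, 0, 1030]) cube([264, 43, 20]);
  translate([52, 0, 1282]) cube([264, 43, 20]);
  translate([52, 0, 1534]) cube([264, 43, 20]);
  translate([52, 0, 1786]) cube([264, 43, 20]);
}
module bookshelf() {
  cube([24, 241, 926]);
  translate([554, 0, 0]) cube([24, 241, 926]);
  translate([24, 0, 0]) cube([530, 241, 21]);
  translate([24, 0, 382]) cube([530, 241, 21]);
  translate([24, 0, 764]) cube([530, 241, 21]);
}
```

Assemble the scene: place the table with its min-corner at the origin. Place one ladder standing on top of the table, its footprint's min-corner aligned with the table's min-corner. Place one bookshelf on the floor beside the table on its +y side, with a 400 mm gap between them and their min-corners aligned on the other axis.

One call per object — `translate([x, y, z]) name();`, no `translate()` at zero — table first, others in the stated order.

table();
translate([0, 0, 724]) ladder();
translate([0, 906, 0]) bookshelf();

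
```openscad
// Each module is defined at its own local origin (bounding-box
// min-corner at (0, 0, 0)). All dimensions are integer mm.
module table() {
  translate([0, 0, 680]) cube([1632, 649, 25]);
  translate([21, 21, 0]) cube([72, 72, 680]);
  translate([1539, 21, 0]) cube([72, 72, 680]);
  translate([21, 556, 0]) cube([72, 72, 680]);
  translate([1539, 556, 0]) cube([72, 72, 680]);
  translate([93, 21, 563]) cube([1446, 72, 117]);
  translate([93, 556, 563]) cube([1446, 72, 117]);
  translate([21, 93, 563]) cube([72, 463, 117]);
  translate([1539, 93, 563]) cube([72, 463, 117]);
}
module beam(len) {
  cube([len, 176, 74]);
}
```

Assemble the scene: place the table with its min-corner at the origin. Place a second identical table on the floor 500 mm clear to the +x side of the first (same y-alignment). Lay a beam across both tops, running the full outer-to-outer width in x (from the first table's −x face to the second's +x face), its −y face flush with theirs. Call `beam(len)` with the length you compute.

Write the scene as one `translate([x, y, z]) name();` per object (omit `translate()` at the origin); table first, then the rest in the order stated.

table();
translate([2132, 0, 0]) table();
translate([0, 0, 705]) beam(3764);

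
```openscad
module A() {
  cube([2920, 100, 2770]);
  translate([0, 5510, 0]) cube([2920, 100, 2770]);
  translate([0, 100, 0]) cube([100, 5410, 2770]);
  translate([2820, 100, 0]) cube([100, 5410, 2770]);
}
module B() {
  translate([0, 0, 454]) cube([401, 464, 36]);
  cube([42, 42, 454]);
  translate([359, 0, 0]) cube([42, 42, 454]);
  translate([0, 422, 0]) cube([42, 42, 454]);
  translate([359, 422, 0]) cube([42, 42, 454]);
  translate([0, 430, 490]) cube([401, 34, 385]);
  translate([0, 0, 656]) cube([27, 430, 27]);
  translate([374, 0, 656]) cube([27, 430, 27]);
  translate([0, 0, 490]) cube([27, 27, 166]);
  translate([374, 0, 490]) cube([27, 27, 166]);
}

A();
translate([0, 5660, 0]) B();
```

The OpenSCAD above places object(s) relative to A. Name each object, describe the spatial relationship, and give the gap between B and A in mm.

A is a house frame. B is a chair. The chair is on the floor beside the house frame on its +y side. The gap between the chair and the house frame is 50 mm.

The chair's nearest face is 50 mm from the house frame's +y face.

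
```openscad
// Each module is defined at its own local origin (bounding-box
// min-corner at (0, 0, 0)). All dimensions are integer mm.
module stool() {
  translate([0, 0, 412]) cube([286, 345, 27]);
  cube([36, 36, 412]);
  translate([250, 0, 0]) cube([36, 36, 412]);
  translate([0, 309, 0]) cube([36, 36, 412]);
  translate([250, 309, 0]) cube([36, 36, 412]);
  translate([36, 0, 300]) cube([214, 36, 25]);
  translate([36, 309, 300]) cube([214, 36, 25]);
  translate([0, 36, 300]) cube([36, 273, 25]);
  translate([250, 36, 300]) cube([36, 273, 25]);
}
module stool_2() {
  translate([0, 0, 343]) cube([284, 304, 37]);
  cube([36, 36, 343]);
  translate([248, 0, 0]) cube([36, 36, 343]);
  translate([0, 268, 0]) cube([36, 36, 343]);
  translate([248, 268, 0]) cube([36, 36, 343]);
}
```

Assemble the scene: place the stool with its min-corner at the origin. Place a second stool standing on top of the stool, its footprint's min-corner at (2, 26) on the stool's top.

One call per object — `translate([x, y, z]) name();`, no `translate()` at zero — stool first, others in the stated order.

stool();
translate([2, 26, 439]) stool_2();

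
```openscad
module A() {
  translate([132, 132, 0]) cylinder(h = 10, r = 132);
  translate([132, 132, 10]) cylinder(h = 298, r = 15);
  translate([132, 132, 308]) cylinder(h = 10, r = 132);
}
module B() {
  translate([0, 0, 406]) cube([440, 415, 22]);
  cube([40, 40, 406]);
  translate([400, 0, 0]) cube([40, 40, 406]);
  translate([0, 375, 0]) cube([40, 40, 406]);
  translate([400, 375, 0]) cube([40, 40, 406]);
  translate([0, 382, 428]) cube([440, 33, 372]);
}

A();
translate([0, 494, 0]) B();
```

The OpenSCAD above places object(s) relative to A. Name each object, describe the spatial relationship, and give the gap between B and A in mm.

A is a spool. B is a chair. The chair is on the floor beside the spool on its +y side. The gap between the chair and the spool is 230 mm.

The chair's nearest face is 230 mm from the spool's +y face.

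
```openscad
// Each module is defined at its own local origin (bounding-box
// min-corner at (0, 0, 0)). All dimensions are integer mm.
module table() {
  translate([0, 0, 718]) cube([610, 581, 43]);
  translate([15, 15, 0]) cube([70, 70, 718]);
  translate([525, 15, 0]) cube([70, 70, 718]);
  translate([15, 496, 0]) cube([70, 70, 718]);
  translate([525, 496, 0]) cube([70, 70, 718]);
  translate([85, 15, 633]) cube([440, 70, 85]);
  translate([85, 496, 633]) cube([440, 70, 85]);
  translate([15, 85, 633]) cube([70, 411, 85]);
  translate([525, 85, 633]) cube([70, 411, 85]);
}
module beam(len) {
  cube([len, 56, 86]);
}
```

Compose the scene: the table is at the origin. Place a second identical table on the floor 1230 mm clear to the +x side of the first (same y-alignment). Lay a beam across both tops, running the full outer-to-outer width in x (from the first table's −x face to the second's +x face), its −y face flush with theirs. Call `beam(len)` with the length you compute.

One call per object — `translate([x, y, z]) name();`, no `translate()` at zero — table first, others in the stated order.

table();
translate([1840, 0, 0]) table();
translate([0, 0, 761]) beam(2450);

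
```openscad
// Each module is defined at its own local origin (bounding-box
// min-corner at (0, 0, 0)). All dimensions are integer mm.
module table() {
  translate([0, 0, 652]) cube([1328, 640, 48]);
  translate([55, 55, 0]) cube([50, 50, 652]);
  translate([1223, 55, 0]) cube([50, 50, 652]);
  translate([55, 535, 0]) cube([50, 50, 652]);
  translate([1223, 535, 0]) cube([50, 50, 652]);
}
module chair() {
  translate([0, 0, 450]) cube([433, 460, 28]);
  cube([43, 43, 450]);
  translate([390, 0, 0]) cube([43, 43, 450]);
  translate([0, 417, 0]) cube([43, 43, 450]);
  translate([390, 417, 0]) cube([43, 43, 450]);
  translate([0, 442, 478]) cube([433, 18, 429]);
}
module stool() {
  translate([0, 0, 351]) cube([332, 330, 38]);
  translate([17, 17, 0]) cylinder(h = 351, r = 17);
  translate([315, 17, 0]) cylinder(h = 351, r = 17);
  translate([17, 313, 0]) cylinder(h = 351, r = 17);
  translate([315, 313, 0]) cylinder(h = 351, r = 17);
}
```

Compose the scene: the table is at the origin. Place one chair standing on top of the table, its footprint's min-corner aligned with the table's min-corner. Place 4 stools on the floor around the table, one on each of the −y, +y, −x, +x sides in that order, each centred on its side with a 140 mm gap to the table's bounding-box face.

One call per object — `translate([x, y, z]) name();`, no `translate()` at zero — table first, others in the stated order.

table();
translate([0, 0, 700]) chair();
translate([498, -470, 0]) stool();
translate([498, 780, 0]) stool();
translate([-472, 155, 0]) stool();
translate([1468, 155, 0]) stool();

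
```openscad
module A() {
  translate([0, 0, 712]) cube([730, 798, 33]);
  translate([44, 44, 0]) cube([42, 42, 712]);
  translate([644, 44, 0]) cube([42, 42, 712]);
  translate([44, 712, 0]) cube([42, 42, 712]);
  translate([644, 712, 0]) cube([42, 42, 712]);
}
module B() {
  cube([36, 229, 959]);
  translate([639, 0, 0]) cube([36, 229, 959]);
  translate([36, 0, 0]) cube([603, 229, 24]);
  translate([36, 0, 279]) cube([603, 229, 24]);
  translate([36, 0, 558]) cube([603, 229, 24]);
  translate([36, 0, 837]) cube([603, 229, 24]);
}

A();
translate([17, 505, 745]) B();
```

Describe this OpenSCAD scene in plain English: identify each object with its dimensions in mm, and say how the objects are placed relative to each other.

A is a rectangular dining table. The top is 730×798×33 mm with its upper surface at z = 745 mm. It stands on four 42×42 mm square legs, each inset 44 mm from the nearest pair of top edges, running from the floor to the underside of the top.

B is a bookshelf 675 mm wide overall, 229 mm deep and 959 mm tall. The two sides are 36 mm thick vertical panels. 4 horizontal shelves of 24 mm thickness span between the inner faces of the sides; the lowest shelf sits on the floor and shelves are stacked with a clear vertical gap of 255 mm between each pair.

The bookshelf is on top of the table.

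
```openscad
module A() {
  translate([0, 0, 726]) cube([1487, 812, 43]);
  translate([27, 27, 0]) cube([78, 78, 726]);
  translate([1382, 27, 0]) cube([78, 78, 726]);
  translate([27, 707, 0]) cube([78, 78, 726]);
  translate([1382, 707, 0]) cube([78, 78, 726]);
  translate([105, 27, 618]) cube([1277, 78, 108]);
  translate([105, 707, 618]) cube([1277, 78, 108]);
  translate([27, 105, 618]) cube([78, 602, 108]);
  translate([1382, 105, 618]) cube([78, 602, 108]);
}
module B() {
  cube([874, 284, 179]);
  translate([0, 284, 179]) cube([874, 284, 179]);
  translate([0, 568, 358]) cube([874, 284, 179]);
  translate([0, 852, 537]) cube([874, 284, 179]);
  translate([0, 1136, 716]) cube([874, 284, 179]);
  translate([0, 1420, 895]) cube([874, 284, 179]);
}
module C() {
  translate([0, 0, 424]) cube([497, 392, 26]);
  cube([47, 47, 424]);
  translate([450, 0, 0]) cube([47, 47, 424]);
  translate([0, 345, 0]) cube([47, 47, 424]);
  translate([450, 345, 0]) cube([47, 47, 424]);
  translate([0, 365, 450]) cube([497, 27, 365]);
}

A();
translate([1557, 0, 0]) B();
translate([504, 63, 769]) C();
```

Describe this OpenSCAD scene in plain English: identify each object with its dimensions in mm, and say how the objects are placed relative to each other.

A is a table with a 1487×812 mm rectangular top, 43 mm thick, top surface at z = 769 mm, supported by four 78×78 mm square legs, each inset 27 mm from the nearest pair of top edges, running from the floor. Four apron rails, 78 mm thick and 108 mm tall, run between adjacent legs with their top edges flush with the underside of the top and their outer faces flush with the legs' outer faces.

B is a straight staircase of 6 solid steps. Each step is 874 mm wide (x), 284 mm deep (y, the going) and 179 mm tall (the rise). The first step rests on the floor; each subsequent step sits one going further in +y and one rise higher in +z, directly behind and above the previous step with no overlap.

C is a chair: 497×392 mm seat, 26 mm thick, top at z = 450 mm, on four 47 mm square corner legs flush with the seat edges. A 27 mm thick backrest slab spans the full seat width, extending 365 mm above the seat top, its back face flush with the seat's +y edge.

The staircase is on the floor beside the table on its +x side. The chair is on top of the table.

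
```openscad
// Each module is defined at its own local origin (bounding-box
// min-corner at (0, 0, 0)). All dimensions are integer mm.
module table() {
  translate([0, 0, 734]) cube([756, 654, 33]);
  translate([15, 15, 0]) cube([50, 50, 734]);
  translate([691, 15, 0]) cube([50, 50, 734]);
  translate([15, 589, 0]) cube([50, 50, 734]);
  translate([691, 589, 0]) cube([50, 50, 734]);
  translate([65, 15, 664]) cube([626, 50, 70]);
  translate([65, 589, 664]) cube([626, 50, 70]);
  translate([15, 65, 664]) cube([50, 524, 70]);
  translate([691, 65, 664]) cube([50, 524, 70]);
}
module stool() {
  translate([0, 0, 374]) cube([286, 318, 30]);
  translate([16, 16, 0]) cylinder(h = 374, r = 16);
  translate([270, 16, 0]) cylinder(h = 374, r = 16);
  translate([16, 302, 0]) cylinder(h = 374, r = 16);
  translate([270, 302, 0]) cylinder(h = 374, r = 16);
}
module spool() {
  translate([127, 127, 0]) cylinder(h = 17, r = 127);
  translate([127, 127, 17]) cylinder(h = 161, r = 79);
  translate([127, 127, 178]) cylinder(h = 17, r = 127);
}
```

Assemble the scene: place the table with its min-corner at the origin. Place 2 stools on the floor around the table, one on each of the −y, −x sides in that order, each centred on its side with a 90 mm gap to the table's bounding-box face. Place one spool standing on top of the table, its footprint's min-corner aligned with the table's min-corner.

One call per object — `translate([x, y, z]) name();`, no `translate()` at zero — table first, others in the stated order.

table();
translate([235, -408, 0]) stool();
translate([-376, 168, 0]) stool();
translate([0, 0, 767]) spool();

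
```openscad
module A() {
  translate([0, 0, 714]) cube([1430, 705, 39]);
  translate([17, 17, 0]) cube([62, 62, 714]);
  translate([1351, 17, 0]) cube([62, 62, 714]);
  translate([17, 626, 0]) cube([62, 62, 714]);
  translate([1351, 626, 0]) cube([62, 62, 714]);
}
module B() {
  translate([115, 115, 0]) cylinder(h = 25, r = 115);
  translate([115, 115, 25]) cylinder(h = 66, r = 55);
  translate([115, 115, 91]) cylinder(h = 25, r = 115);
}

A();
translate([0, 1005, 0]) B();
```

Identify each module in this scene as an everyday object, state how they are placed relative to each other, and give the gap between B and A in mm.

A is a table. B is a spool. The spool is on the floor beside the table on its +y side. The gap between the spool and the table is 300 mm.

The spool's nearest face is 300 mm from the table's +y face.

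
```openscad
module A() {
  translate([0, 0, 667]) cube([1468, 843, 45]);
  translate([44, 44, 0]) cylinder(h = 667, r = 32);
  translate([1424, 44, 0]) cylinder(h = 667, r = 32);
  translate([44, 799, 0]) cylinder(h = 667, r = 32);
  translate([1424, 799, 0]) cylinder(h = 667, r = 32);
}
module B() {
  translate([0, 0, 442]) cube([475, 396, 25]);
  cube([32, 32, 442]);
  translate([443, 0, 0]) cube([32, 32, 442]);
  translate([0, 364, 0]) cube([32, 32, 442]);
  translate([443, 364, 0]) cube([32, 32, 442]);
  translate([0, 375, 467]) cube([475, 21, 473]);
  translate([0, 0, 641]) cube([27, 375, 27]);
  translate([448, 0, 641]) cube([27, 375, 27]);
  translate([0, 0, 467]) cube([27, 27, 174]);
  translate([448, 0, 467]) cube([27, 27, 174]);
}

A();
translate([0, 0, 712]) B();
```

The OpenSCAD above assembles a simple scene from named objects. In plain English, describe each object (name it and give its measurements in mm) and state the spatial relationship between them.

A is a table with a 1468×843 mm rectangular top, 45 mm thick, top surface at z = 712 mm, supported by four round legs of 64 mm diameter, each leg's bounding box inset 12 mm from the nearest pair of top edges, running from the floor.

B is a chair: 475×396 mm seat, 25 mm thick, top at z = 467 mm, on four 32 mm square corner legs flush with the seat edges. A 21 mm thick backrest slab spans the full seat width, extending 473 mm above the seat top, its back face flush with the seat's +y edge. Two armrests of 27×27 mm section run along each side from the seat's front edge to the front of the backrest, top faces 201 mm above the seat top and outer faces flush with the seat's x-edges; a 27×27 mm post under the front of each armrest stands on the seat at the front corner.

The chair is on top of the table.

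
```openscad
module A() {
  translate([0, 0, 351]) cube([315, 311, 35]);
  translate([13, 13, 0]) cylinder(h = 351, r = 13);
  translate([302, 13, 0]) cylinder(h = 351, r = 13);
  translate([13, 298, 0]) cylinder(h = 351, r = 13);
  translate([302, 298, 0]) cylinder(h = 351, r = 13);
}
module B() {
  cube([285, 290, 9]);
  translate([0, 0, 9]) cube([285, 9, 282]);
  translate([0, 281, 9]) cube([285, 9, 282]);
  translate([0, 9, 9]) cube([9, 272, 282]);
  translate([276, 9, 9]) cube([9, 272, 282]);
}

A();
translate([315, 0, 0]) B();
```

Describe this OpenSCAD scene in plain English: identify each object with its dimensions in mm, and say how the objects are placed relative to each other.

A is a four-legged stool. The seat is a 315×311×35 mm slab whose top surface is at z = 386 mm; four round legs, each 26 mm in diameter, run from the floor (z = 0) to the underside of the seat, each leg's axis is inset half a diameter from the nearest pair of seat edges (so the leg's bounding box is flush with the corner).

B is an open storage box with external size 285×290×291 mm and wall thickness 9 mm (the base is also 9 mm thick). The base covers the whole footprint; the four walls stand on the base, with the y-facing walls full-width and the x-facing walls fitting between their inner faces.

The open box is against the stool's +x side, with their −y faces flush.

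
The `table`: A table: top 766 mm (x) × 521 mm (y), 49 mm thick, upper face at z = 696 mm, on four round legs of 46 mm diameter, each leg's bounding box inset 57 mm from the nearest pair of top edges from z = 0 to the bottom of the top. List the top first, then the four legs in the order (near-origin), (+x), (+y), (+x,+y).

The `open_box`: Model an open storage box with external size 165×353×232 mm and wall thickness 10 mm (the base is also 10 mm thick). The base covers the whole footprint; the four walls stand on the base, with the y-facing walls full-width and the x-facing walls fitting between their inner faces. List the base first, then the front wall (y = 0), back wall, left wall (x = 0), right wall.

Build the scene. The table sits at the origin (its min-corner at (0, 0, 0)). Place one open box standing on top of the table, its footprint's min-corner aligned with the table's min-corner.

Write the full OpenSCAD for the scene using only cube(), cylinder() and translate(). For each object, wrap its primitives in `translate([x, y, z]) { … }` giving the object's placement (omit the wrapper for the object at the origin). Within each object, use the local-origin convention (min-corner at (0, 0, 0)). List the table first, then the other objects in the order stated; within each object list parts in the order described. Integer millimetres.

translate([0, 0, 647]) cube([766, 521, 49]);
translate([80, 80, 0]) cylinder(h = 647, r = 23);
translate([686, 80, 0]) cylinder(h = 647, r = 23);
translate([80, 441, 0]) cylinder(h = 647, r = 23);
translate([686, 441, 0]) cylinder(h = 647, r = 23);
translate([0, 0, 696]) {
  cube([165, 353, 10]);
  translate([0, 0, 10]) cube([165, 10, 222]);
  translate([0, 343, 10]) cube([165, 10, 222]);
  translate([0, 10, 10]) cube([10, 333, 222]);
  translate([155, 10, 10]) cube([10, 333, 222]);
}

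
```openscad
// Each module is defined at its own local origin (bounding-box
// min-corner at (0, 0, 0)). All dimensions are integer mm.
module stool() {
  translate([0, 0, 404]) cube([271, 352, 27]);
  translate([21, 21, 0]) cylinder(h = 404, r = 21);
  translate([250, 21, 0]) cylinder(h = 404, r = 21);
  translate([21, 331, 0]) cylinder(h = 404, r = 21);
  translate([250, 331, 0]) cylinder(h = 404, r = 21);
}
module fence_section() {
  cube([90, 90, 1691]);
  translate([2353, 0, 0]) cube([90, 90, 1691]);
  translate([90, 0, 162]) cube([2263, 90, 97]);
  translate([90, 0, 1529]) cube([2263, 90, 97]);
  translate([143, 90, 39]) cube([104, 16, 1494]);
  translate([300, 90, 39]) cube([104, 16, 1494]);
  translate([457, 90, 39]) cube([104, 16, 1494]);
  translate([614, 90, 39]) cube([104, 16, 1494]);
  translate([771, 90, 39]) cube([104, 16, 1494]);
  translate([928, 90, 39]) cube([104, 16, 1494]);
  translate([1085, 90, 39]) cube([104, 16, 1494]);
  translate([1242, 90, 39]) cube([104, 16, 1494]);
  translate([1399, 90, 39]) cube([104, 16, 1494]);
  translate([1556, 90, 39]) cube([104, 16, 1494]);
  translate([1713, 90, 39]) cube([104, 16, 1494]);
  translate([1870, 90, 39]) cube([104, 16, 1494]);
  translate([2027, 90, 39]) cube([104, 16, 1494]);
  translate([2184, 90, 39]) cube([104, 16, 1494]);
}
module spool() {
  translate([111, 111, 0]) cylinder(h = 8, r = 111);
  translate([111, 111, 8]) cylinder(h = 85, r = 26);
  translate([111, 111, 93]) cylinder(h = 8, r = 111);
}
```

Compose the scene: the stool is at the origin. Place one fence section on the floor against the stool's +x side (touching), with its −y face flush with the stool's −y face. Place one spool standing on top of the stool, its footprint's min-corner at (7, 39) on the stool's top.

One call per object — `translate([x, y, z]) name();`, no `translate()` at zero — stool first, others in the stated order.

stool();
translate([271, 0, 0]) fence_section();
translate([7, 39, 431]) spool();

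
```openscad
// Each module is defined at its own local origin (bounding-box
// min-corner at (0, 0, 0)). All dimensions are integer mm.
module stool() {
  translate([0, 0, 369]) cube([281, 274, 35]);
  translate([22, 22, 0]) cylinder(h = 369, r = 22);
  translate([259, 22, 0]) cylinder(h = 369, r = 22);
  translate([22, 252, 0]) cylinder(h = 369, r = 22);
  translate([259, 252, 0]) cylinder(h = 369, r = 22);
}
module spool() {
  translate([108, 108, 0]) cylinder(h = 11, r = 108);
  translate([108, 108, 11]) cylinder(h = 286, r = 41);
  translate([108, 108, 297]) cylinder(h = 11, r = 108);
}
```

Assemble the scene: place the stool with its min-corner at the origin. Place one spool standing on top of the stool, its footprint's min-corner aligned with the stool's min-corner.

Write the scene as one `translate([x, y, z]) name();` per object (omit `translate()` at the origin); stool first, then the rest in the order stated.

stool();
translate([0, 0, 404]) spool();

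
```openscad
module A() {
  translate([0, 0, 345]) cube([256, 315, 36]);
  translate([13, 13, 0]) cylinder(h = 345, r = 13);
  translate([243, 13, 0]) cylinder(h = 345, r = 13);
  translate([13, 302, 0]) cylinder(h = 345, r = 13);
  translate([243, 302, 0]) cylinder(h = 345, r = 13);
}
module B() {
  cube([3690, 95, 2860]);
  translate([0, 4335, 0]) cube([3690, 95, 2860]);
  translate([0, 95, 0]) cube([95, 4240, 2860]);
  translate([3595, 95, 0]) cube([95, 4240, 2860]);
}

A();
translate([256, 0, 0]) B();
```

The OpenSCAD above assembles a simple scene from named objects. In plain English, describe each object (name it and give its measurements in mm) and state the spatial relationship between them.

A is a simple wooden stool: a rectangular seat 256 mm (x) by 315 mm (y), 36 mm thick, top face at z = 381 mm, on four round legs, each 26 mm in diameter. The legs rest on z = 0, each leg's axis is inset half a diameter from the nearest pair of seat edges (so the leg's bounding box is flush with the corner).

B is the wall frame of a small rectangular building: four walls, each 2860 mm tall and 95 mm thick, enclosing a footprint 3690 mm (x) by 4430 mm (y) outside-to-outside, with no floor or roof. The front and back walls (the −y and +y sides) span the full width; the two side walls fit between them.

The house frame is against the stool's +x side, with their −y faces flush.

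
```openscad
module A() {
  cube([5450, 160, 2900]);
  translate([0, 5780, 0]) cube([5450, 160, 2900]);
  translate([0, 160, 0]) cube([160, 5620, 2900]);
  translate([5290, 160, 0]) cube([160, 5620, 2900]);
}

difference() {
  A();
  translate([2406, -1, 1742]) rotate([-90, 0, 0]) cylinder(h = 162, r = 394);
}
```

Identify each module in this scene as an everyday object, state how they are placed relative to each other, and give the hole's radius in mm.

A is a house frame. The house frame has a circular hole through its front wall. The hole's radius is 394 mm.

The subtracted cylinder has r = 394 mm.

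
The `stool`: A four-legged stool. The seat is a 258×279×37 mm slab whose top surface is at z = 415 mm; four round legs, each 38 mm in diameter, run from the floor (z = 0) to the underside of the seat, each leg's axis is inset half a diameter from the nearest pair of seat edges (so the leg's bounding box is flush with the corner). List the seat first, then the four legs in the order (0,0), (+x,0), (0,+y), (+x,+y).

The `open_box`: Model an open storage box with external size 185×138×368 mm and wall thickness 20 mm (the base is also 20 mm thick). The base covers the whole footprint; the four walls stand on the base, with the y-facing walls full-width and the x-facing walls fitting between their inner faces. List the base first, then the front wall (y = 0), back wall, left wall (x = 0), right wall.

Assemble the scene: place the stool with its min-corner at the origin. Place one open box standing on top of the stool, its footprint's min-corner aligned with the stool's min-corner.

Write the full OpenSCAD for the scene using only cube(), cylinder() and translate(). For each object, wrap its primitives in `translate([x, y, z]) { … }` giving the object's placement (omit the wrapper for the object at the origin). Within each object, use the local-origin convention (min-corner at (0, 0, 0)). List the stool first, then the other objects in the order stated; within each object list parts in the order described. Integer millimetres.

translate([0, 0, 378]) cube([258, 279, 37]);
translate([19, 19, 0]) cylinder(h = 378, r = 19);
translate([239, 19, 0]) cylinder(h = 378, r = 19);
translate([19, 260, 0]) cylinder(h = 378, r = 19);
translate([239, 260, 0]) cylinder(h = 378, r = 19);
translate([0, 0, 415]) {
  cube([185, 138, 20]);
  translate([0, 0, 20]) cube([185, 20, 348]);
  translate([0, 118, 20]) cube([185, 20, 348]);
  translate([0, 20, 20]) cube([20, 98, 348]);
  translate([165, 20, 20]) cube([20, 98, 348]);
}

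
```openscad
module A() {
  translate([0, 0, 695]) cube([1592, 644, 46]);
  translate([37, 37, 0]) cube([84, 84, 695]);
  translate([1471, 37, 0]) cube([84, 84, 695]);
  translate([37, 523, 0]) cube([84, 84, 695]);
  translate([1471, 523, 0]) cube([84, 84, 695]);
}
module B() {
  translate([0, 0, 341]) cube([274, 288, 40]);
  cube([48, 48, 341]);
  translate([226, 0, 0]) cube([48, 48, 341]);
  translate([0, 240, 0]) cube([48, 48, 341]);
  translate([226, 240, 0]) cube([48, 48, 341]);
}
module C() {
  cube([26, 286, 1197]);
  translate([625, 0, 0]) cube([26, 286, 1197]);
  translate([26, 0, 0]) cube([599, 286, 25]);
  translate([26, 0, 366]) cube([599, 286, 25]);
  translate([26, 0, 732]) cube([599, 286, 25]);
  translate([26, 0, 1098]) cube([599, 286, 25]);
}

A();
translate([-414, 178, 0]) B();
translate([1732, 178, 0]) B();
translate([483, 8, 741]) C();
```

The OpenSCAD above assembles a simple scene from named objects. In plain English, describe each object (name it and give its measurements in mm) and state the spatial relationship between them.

A is a table with a 1592×644 mm rectangular top, 46 mm thick, top surface at z = 741 mm, supported by four 84×84 mm square legs, each inset 37 mm from the nearest pair of top edges, running from the floor.

B is a simple wooden stool: a rectangular seat 274 mm (x) by 288 mm (y), 40 mm thick, top face at z = 381 mm, on four square legs, each 48×48 mm in cross-section. The legs rest on z = 0, each flush with a corner of the seat.

C is an open bookshelf. Two side panels, each 26 mm thick, 286 mm deep and 1197 mm tall, stand 651 mm apart (outside-to-outside). Between them sit 4 shelves, each 25 mm thick and 286 mm deep, spanning the full gap between the sides. The bottom shelf rests on the floor (its underside at z = 0) and the clear gap between one shelf's top and the next shelf's underside is 341 mm.

Two stools sit around the table at the −x, +x sides. The bookshelf is on top of the table.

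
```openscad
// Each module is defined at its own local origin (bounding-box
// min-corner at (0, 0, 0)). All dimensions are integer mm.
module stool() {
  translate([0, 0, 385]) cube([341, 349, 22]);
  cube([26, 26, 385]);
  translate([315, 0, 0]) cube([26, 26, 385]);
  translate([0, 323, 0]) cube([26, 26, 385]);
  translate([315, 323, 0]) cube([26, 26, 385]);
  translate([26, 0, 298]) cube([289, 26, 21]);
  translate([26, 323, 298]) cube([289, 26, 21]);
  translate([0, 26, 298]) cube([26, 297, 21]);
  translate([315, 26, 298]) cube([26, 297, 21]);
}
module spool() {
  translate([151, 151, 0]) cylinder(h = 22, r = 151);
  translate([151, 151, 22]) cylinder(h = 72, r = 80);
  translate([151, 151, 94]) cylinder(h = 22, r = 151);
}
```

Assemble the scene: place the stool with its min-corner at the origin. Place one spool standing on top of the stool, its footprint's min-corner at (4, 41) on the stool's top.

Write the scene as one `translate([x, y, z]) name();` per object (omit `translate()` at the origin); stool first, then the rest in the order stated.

stool();
translate([4, 41, 407]) spool();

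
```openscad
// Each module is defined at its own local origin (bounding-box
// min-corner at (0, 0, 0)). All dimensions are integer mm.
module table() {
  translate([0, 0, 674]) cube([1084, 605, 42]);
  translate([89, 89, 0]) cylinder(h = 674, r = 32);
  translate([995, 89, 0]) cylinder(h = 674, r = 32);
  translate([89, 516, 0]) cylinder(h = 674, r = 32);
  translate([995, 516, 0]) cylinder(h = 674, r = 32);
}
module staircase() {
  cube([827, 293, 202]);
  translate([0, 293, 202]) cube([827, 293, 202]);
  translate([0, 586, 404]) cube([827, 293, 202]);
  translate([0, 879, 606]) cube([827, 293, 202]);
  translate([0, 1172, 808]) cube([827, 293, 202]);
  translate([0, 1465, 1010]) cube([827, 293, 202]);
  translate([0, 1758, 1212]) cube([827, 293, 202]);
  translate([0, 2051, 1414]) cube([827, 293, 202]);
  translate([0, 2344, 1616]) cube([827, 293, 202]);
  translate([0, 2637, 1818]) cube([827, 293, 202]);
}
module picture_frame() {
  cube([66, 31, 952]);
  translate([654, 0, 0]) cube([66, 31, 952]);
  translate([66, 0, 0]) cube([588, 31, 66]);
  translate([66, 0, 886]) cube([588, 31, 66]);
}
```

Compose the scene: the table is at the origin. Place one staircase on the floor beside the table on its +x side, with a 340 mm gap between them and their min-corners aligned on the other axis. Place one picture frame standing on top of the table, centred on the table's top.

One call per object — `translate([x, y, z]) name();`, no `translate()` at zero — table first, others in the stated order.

table();
translate([1424, 0, 0]) staircase();
translate([182, 287, 716]) picture_frame();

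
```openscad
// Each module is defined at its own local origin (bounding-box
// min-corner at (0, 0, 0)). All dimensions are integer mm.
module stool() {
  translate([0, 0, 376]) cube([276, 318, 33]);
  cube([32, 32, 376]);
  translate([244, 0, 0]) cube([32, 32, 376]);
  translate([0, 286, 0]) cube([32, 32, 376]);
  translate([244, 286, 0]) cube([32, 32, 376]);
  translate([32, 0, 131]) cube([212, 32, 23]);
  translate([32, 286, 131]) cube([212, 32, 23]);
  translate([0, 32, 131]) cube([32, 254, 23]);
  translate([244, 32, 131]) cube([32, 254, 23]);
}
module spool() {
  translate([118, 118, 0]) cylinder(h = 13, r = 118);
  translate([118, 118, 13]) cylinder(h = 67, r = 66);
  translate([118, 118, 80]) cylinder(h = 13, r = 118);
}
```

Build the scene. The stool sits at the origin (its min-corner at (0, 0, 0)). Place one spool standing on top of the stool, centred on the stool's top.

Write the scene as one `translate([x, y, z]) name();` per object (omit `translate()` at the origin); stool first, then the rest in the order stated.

stool();
translate([20, 41, 409]) spool();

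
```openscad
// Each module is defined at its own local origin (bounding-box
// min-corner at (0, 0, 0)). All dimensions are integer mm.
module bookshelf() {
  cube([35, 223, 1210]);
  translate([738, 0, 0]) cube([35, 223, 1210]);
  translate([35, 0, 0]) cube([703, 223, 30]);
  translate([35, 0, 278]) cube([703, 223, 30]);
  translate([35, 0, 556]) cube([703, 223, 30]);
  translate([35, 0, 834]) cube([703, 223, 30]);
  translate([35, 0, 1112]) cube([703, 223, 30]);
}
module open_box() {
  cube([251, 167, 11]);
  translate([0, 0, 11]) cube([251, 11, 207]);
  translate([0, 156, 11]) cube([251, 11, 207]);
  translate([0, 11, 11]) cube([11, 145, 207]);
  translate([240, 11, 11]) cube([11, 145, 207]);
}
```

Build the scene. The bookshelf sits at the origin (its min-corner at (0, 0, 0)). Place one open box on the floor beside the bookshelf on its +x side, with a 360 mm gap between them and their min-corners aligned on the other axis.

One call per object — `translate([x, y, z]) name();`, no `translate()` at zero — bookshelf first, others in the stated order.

bookshelf();
translate([1133, 0, 0]) open_box();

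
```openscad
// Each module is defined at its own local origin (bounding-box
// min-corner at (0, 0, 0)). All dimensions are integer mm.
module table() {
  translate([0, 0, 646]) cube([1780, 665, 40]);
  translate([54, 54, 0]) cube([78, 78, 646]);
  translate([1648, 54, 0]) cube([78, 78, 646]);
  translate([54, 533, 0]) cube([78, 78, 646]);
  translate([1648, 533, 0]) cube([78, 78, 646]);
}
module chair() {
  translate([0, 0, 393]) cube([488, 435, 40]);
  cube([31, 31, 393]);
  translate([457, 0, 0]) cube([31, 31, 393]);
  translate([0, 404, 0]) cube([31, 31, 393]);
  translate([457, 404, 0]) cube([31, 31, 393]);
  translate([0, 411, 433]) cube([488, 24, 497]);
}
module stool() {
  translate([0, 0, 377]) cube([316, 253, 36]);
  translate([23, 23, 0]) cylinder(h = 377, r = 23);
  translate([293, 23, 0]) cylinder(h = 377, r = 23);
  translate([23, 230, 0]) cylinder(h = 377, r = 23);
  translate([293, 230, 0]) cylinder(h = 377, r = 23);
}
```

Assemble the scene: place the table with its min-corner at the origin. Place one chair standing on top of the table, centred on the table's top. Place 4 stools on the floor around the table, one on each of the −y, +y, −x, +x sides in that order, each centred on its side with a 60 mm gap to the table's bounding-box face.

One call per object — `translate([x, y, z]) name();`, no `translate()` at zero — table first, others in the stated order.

table();
translate([646, 115, 686]) chair();
translate([732, -313, 0]) stool();
translate([732, 725, 0]) stool();
translate([-376, 206, 0]) stool();
translate([1840, 206, 0]) stool();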